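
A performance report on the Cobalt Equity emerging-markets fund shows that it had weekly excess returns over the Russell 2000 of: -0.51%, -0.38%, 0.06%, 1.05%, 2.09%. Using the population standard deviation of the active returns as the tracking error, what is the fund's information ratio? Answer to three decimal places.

r̄ = (-0.51 − 0.38 + 0.06 + 1.05 + 2.09) / 5 = 2.310 / 5 = 0.4620%
Σ(r − r̄)² = (-0.51 − 0.4620)² + (-0.38 − 0.4620)² + (0.06 − 0.4620)² + … = 4.8115
population σ = √(4.8115 / 5) = √0.9623 = 0.9810%
IR = r̄ / tracking error = 0.4620 / 0.9810 = 0.4709

0.471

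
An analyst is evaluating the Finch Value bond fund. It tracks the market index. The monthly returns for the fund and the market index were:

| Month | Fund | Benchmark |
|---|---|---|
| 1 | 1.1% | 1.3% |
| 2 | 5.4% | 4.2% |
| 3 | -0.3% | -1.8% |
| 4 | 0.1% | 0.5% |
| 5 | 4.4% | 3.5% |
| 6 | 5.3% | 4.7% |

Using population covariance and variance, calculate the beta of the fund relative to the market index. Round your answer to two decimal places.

1.01

r̄p = 2.6667%,  r̄m = 2.0667%
Cov = Σ(rp − r̄p)(rm − r̄m) / 6 = 5.3239
Var(rm) = Σ(rm − r̄m)² / 6 = 5.2556
β = Cov / Var = 5.3239 / 5.2556 = 1.0130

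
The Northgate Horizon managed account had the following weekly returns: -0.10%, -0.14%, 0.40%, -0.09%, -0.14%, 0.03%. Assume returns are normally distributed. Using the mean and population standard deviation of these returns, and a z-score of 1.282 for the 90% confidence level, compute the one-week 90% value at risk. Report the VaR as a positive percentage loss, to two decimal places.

r̄ = (-0.1 − 0.14 + 0.4 − 0.09 − 0.14 + 0.03) / 6 = -0.0067%
Σ(r − r̄)² = (-0.1 − (-0.0067))² + (-0.14 − (-0.0067))² + (0.4 − (-0.0067))² + … = 0.2179
σ = √[0.2179 / 6] = 0.1906%
VaR = −(r̄ − z·σ) = −(-0.0067 − 1.282 × 0.1906) = −(-0.2510) = 0.2510%

0.25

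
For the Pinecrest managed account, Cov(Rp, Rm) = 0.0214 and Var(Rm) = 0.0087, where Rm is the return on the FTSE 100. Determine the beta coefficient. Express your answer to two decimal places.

2.46

β = Cov(Rp, Rm) / Var(Rm) = 0.0214 / 0.0087 = 2.4598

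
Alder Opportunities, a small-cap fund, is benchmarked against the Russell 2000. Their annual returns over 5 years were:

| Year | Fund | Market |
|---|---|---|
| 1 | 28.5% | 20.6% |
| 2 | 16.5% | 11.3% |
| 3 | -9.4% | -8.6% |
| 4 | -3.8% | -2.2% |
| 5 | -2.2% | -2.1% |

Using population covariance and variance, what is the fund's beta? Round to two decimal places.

r̄p = 5.9200%,  r̄m = 3.8000%
Cov = Σ(rp − r̄p)(rm − r̄m) / 5 = 150.9780
Var(rm) = Σ(rm − r̄m)² / 5 = 112.6120
β = Cov / Var = 150.9780 / 112.6120 = 1.3407

1.34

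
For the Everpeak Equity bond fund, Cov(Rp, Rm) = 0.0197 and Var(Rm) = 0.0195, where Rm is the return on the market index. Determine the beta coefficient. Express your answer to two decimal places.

β = Cov(Rp, Rm) / Var(Rm) = 0.0197 / 0.0195 = 1.0103

1.01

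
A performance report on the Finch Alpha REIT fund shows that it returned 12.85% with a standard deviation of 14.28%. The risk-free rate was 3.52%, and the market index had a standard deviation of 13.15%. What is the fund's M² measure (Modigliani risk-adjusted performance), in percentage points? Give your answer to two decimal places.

12.11

Sharpe = (Rp − Rf) / σp = (12.85% − 3.52%) / 14.28% = 0.6534
M² = Rf + Sharpe × σm = 3.52% + 0.6534 × 13.15% = 12.1122%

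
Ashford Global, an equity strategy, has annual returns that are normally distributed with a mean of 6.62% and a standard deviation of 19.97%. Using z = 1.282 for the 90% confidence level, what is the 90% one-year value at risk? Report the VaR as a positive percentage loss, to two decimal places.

VaR (as % loss) = −(μ − z·σ) = −(6.62% − 1.282 × 19.97%) = −(-18.98154%) = 18.98154%

18.98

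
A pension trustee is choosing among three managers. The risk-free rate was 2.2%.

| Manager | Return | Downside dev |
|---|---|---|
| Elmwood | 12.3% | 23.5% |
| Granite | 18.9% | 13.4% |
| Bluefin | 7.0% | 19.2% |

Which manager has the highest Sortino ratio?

Granite

Elmwood: Sortino ratio = (12.3% − 2.2%) / 23.5% = 0.430
Granite: Sortino ratio = (18.9% − 2.2%) / 13.4% = 1.246
Bluefin: Sortino ratio = (7.0% − 2.2%) / 19.2% = 0.250
Highest: Granite (1.246).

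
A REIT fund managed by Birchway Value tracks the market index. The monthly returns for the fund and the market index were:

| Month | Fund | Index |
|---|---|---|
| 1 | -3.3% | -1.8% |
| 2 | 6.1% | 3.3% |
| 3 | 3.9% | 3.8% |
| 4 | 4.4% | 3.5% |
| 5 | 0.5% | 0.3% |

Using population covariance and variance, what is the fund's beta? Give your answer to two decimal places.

1.45

r̄p = 2.3200%,  r̄m = 1.8200%
Cov = Σ(rp − r̄p)(rm − r̄m) / 5 = 7.0656
Var(rm) = Σ(rm − r̄m)² / 5 = 4.8696
β = Cov / Var = 7.0656 / 4.8696 = 1.4510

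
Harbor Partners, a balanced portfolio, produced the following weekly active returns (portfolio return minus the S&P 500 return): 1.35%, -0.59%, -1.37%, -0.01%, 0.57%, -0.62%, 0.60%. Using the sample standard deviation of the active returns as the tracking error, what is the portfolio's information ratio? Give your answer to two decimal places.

-0.01

μ = (1.35 − 0.59 − 1.37 − 0.01 + 0.57 − 0.62 + 0.6) / 7 = -0.070 / 7 = -0.0100%
Sample σ = √[Σ(r − μ)² / 6] = √[5.1162 / 6] = √0.8527 = 0.9234%
IR = μ / tracking error = -0.0100 / 0.9234 = -0.0108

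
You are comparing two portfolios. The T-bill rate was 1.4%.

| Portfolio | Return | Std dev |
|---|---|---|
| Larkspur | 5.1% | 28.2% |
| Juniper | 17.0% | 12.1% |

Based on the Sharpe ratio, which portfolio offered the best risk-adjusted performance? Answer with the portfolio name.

Larkspur: Sharpe ratio = (5.1% − 1.4%) / 28.2% = 0.131
Juniper: Sharpe ratio = (17.0% − 1.4%) / 12.1% = 1.289
Highest: Juniper (1.289).

Juniper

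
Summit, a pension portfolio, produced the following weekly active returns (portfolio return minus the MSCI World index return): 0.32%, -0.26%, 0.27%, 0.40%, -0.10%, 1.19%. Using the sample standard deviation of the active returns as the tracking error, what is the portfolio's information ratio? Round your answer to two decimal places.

μ = (0.32 − 0.26 + 0.27 + 0.4 − 0.1 + 1.19) / 6 = 0.3033%
Σ(r − μ)² = 1.2769; sample σ = √(1.2769/5) = 0.5054%
IR = μ / tracking error = 0.3033 / 0.5054 = 0.6001

0.60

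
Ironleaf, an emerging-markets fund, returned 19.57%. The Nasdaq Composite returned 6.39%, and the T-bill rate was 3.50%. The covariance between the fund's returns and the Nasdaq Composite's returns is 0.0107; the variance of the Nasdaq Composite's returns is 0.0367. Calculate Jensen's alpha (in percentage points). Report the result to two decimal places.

β = Cov / Var = 0.0107 / 0.0367 = 0.2916
E[R] = Rf + β(Rm − Rf) = 3.50% + 0.2916 × (6.39% − 3.50%) = 4.3427%
α = Rp − E[R] = 19.57% − 4.3427% = 15.2273

15.23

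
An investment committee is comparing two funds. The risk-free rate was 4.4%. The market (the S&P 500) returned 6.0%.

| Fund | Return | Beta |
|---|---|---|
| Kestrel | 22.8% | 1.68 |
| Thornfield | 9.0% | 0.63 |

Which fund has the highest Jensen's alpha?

Kestrel

Kestrel: α = 22.8% − [4.4% + 1.68 × (6.0% − 4.4%)] = 15.712
Thornfield: α = 9.0% − [4.4% + 0.63 × (6.0% − 4.4%)] = 3.592
Highest: Kestrel (15.712).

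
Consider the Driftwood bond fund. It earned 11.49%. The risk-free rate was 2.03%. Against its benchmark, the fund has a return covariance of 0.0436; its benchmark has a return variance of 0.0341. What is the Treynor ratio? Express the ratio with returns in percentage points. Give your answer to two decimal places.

7.40

β = Cov / Var = 0.0436 / 0.0341 = 1.2786
Treynor = (Rp − Rf) / β = (11.49% − 2.03%) / 1.2786 = 9.46 / 1.2786 = 7.3987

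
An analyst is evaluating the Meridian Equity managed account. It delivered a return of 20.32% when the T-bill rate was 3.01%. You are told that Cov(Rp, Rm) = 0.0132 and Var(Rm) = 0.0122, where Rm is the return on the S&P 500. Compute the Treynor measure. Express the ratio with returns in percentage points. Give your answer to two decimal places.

16.00

β = Cov / Var = 0.0132 / 0.0122 = 1.0820
Treynor = (Rp − Rf) / β = (20.32% − 3.01%) / 1.0820 = 17.31 / 1.0820 = 15.9982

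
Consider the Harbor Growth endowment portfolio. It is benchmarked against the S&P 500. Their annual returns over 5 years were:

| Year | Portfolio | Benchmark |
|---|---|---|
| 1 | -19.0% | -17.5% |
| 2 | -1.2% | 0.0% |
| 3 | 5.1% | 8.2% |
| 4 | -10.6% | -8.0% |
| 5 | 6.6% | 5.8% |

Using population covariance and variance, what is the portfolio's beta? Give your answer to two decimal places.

1.02

r̄p = -3.8200%,  r̄m = -2.3000%
Cov = Σ(rp − r̄p)(rm − r̄m) / 5 = 90.6940
Var(rm) = Σ(rm − r̄m)² / 5 = 88.9360
β = Cov / Var = 90.6940 / 88.9360 = 1.0198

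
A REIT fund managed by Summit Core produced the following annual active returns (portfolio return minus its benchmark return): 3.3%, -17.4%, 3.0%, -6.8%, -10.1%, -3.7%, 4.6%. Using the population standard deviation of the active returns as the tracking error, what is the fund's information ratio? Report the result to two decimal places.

-0.51

r̄ = (3.3 − 17.4 + 3 − 6.8 − 10.1 − 3.7 + 4.6) / 7 = -3.8714%
Population σ = √[Σ(r − r̄)² / 7] = √[400.8343 / 7] = √57.2620 = 7.5672%
IR = r̄ / tracking error = -3.8714 / 7.5672 = -0.5116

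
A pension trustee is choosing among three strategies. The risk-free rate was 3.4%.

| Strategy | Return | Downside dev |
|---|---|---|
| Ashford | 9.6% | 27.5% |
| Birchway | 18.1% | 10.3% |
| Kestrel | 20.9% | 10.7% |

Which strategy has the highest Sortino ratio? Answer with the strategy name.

Ashford: Sortino ratio = (9.6% − 3.4%) / 27.5% = 0.225
Birchway: Sortino ratio = (18.1% − 3.4%) / 10.3% = 1.427
Kestrel: Sortino ratio = (20.9% − 3.4%) / 10.7% = 1.636
Highest: Kestrel (1.636).

Kestrel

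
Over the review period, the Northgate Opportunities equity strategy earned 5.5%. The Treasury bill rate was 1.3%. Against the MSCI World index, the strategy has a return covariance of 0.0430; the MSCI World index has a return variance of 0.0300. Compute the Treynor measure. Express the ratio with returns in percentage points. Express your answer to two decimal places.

2.93

β = Cov / Var = 0.0430 / 0.0300 = 1.4333
Treynor = (Rp − Rf) / β = (5.5% − 1.3%) / 1.4333 = 4.20 / 1.4333 = 2.9303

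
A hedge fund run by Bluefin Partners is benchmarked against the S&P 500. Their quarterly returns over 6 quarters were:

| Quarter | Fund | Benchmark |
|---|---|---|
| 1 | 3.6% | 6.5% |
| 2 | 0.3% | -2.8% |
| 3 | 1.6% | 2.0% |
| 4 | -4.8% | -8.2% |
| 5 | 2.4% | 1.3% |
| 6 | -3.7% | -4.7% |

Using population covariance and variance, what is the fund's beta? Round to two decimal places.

r̄p = -0.1000%,  r̄m = -0.9833%
Cov = Σ(rp − r̄p)(rm − r̄m) / 6 = 14.1733
Var(rm) = Σ(rm − r̄m)² / 6 = 23.2181
β = Cov / Var = 14.1733 / 23.2181 = 0.6104

0.61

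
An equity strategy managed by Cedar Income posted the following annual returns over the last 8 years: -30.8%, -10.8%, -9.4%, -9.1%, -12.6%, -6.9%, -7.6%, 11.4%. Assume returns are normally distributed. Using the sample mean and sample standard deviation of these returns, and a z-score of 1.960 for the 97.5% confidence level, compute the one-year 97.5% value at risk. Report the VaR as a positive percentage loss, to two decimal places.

31.85

μ = (-30.8 − 10.8 − 9.4 − 9.1 − 12.6 − 6.9 − 7.6 + 11.4) / 8 = -9.4750%
Sample σ = √[Σ(r − μ)² / 7] = √[912.3350 / 7] = √130.3336 = 11.4164%
VaR = −(μ − z·σ) = −(-9.4750 − 1.960 × 11.4164) = −(-31.8511) = 31.8511%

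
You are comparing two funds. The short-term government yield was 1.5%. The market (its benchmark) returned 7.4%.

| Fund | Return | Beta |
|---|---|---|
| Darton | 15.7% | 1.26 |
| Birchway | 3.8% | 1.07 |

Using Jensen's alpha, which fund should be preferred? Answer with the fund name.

Darton: α = 15.7% − [1.5% + 1.26 × (7.4% − 1.5%)] = 6.766
Birchway: α = 3.8% − [1.5% + 1.07 × (7.4% − 1.5%)] = -4.013
Highest: Darton (6.766).

Darton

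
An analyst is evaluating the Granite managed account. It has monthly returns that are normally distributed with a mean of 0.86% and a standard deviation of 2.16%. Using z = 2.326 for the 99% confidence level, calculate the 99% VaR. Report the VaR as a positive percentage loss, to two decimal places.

4.16

VaR (as % loss) = −(μ − z·σ) = −(0.86% − 2.326 × 2.16%) = −(-4.16416%) = 4.16416%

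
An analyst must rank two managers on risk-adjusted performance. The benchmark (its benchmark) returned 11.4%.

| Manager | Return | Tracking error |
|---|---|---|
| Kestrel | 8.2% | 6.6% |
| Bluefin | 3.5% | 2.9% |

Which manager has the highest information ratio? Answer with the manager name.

Kestrel: IR = (8.2% − 11.4%) / 6.6% = -0.485
Bluefin: IR = (3.5% − 11.4%) / 2.9% = -2.724
Highest: Kestrel (-0.485).

Kestrel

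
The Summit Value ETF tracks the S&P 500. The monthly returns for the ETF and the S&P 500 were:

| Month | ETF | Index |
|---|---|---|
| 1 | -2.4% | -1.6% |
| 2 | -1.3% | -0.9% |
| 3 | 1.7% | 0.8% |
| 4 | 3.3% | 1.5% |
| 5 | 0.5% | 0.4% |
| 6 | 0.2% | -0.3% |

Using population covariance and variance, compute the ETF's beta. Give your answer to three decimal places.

r̄p = 0.3333%,  r̄m = -0.0167%
Cov = Σ(rp − r̄p)(rm − r̄m) / 6 = 1.9156
Var(rm) = Σ(rm − r̄m)² / 6 = 1.0847
β = Cov / Var = 1.9156 / 1.0847 = 1.7660

1.766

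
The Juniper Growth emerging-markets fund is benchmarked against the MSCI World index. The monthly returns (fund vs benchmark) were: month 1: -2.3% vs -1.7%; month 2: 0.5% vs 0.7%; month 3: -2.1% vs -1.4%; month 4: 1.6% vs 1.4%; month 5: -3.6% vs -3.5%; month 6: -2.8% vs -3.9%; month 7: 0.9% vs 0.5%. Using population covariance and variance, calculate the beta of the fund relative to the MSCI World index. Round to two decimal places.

0.94

r̄p = -1.1143%,  r̄m = -1.1286%
Cov = Σ(rp − r̄p)(rm − r̄m) / 7 = 3.5153
Var(rm) = Σ(rm − r̄m)² / 7 = 3.7278
β = Cov / Var = 3.5153 / 3.7278 = 0.9430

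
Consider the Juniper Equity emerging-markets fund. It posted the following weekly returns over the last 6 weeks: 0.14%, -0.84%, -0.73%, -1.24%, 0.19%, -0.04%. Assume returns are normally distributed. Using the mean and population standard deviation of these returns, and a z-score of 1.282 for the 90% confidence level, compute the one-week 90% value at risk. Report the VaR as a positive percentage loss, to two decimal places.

1.12

Mean return r̄ = -2.520 / 6 = -0.4200%
Population σ = √[Σ(r − r̄)² / 6] = √[1.7750 / 6] = √0.2958 = 0.5439%
VaR = −(r̄ − z·σ) = −(-0.4200 − 1.282 × 0.5439) = −(-1.1173) = 1.1173%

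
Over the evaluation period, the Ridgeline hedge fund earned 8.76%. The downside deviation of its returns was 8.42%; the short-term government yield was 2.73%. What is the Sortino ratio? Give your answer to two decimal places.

Sortino = (Rp − Rf) / σd = (8.76% − 2.73%) / 8.42% = 6.03% / 8.42% = 0.7162

0.72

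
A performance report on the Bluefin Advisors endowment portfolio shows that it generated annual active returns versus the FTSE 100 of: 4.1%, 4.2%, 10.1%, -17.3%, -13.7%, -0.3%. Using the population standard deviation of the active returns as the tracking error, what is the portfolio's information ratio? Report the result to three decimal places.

-0.216

Mean return μ = -12.90 / 6 = -2.1500%
Σ(r − μ)² = (4.1 − (-2.1500))² + (4.2 − (-2.1500))² + (10.1 − (-2.1500))² + … = 595.7950
σ = √[595.7950 / 6] = 9.9649%
IR = μ / tracking error = -2.1500 / 9.9649 = -0.2158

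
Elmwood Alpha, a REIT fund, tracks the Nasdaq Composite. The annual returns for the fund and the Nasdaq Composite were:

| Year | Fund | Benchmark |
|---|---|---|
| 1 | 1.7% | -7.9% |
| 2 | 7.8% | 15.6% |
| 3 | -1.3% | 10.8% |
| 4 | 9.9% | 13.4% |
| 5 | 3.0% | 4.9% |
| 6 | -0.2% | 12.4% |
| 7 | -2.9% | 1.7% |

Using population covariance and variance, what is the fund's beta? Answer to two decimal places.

r̄p = 2.5714%,  r̄m = 7.2714%
Cov = Σ(rp − r̄p)(rm − r̄m) / 7 = 14.7535
Var(rm) = Σ(rm − r̄m)² / 7 = 58.9306
β = Cov / Var = 14.7535 / 58.9306 = 0.2504

0.25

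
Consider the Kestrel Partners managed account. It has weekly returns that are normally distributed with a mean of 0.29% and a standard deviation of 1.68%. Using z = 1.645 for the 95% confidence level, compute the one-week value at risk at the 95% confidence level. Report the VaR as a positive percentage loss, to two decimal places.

2.47

VaR (as % loss) = −(μ − z·σ) = −(0.29% − 1.645 × 1.68%) = −(-2.4736%) = 2.4736%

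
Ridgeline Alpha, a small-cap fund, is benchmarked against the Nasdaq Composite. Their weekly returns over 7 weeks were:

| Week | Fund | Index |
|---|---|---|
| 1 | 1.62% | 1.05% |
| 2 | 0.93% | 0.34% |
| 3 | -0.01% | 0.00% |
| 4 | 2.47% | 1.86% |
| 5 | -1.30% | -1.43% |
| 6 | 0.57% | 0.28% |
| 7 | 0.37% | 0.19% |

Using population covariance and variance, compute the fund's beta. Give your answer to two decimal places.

1.18

r̄p = 0.6643%,  r̄m = 0.3271%
Cov = Σ(rp − r̄p)(rm − r̄m) / 7 = 1.0256
Var(rm) = Σ(rm − r̄m)² / 7 = 0.8697
β = Cov / Var = 1.0256 / 0.8697 = 1.1793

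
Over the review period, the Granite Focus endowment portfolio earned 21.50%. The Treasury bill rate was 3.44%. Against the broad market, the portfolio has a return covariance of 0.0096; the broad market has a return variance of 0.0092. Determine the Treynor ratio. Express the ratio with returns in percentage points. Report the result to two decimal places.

β = Cov / Var = 0.0096 / 0.0092 = 1.0435
Treynor = (Rp − Rf) / β = (21.50% − 3.44%) / 1.0435 = 18.06 / 1.0435 = 17.3071

17.31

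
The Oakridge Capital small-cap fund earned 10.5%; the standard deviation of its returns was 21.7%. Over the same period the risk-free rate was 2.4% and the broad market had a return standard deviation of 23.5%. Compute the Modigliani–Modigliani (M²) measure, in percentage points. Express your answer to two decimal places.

11.17

Sharpe = (Rp − Rf) / σp = (10.5% − 2.4%) / 21.7% = 0.3733
M² = Rf + Sharpe × σm = 2.4% + 0.3733 × 23.5% = 11.1726%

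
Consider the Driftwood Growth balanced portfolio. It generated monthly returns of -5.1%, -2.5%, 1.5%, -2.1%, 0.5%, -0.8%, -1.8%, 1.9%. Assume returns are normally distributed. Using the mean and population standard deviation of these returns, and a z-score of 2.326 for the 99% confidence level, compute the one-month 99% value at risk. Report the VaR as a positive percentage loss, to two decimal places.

r̄ = (-5.1 − 2.5 + 1.5 − 2.1 + 0.5 − 0.8 − 1.8 + 1.9) / 8 = -1.0500%
Σ(r − r̄)² = (-5.1 − (-1.0500))² + (-2.5 − (-1.0500))² + … = 37.8400
population σ = √(37.8400 / 8) = √4.7300 = 2.1749%
VaR = −(r̄ − z·σ) = −(-1.0500 − 2.326 × 2.1749) = −(-6.1088) = 6.1088%

6.11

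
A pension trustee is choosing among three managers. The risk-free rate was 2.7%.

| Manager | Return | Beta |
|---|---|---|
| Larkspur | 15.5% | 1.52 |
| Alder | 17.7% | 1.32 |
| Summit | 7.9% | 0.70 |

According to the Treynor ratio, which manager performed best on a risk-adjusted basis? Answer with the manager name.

Larkspur: Treynor = (15.5% − 2.7%) / 1.52 = 8.421
Alder: Treynor = (17.7% − 2.7%) / 1.32 = 11.364
Summit: Treynor = (7.9% − 2.7%) / 0.70 = 7.429
Highest: Alder (11.364).

Alder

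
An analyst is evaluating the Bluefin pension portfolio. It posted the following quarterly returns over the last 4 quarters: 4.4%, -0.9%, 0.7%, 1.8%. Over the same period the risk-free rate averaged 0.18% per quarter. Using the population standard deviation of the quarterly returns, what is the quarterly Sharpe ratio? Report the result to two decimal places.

r̄ = (4.4 − 0.9 + 0.7 + 1.8) / 4 = 1.5000%
Population σ = √[Σ(r − r̄)² / 4] = √[14.9000 / 4] = √3.7250 = 1.9300%
Sharpe = (r̄ − rf) / σ = (1.5000 − 0.18) / 1.9300 = 1.3200 / 1.9300 = 0.6839

0.68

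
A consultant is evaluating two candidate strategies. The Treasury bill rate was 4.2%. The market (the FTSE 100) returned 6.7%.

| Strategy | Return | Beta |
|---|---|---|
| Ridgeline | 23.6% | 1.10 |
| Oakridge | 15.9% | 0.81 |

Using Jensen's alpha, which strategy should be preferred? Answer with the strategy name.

Ridgeline

Ridgeline: α = 23.6% − [4.2% + 1.10 × (6.7% − 4.2%)] = 16.650
Oakridge: α = 15.9% − [4.2% + 0.81 × (6.7% − 4.2%)] = 9.675
Highest: Ridgeline (16.650).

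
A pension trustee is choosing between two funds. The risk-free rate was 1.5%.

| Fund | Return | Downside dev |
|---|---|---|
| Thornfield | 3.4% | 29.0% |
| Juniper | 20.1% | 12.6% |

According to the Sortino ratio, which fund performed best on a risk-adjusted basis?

Thornfield: Sortino ratio = (3.4% − 1.5%) / 29.0% = 0.066
Juniper: Sortino ratio = (20.1% − 1.5%) / 12.6% = 1.476
Highest: Juniper (1.476).

Juniper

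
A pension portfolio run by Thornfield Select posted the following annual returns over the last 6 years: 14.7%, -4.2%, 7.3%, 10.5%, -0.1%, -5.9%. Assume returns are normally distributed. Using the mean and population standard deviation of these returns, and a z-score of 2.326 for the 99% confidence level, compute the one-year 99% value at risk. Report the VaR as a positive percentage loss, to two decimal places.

μ = (14.7 − 4.2 + 7.3 + 10.5 − 0.1 − 5.9) / 6 = 22.30 / 6 = 3.7167%
Σ(r − μ)² = (14.7 − 3.7167)² + (-4.2 − 3.7167)² + … = 349.2083
σ = √[349.2083 / 6] = 7.6290%
VaR = −(μ − z·σ) = −(3.7167 − 2.326 × 7.6290) = −(-14.0284) = 14.0284%

14.03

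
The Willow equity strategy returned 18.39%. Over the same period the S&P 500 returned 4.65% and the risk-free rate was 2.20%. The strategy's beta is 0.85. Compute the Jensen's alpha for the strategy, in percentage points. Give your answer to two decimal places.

14.11

CAPM expected return = Rf + β(Rm − Rf) = 2.20% + 0.85 × (4.65% − 2.20%) = 2.2 + 0.85 × 2.45 = 4.2825%
Jensen's α = Rp − E[R] = 18.39% − 4.2825% = 14.1075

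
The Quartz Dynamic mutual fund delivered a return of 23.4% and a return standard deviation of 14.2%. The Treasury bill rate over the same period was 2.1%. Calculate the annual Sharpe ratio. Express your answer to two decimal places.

1.50

Sharpe = (Rp − Rf) / σp = (23.4% − 2.1%) / 14.2% = 21.30% / 14.2% = 1.5000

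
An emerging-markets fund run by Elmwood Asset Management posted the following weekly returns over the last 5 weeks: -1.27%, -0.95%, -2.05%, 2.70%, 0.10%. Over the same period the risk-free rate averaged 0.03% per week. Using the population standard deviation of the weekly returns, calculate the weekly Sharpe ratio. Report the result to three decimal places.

r̄ = (-1.27 − 0.95 − 2.05 + 2.7 + 0.1) / 5 = -0.2940%
Population std dev = √[13.5857 / 5] = 1.6484%
Sharpe = (r̄ − rf) / σ = (-0.2940 − 0.03) / 1.6484 = -0.3240 / 1.6484 = -0.1966

-0.197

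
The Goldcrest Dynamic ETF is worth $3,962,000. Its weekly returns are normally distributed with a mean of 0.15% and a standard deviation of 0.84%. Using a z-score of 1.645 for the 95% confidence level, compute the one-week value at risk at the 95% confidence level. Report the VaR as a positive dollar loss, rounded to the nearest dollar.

$48,804

Return at the 95% tail: μ − z·σ = 0.15% − 1.645 × 0.84% = 0.15 − 1.3818 = -1.2318%
VaR = −(-1.2318%) × $3,962,000 = 1.2318% × $3,962,000 = $48,804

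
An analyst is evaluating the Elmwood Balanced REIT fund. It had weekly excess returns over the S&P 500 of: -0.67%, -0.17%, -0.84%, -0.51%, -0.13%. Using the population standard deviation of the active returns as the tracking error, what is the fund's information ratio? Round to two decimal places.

-1.67

μ = (-0.67 − 0.17 − 0.84 − 0.51 − 0.13) / 5 = -0.4640%
Σ(r − μ)² = (-0.67 − (-0.4640))² + (-0.17 − (-0.4640))² + … = 0.3839
population σ = √(0.3839 / 5) = √0.0768 = 0.2771%
IR = μ / tracking error = -0.4640 / 0.2771 = -1.6745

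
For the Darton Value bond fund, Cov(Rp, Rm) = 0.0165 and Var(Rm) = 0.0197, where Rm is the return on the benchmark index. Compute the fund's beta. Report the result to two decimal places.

β = Cov(Rp, Rm) / Var(Rm) = 0.0165 / 0.0197 = 0.8376

0.84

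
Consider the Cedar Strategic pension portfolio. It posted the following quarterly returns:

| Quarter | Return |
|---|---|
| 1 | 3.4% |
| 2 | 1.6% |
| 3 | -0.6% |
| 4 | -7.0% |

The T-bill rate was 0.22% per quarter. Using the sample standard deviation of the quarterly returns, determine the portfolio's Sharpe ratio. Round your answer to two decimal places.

r̄ = (3.4 + 1.6 − 0.6 − 7) / 4 = -0.6500%
Sample σ = √[Σ(r − r̄)² / 3] = √[61.7900 / 3] = √20.5967 = 4.5384%
Sharpe = (r̄ − rf) / σ = (-0.6500 − 0.22) / 4.5384 = -0.8700 / 4.5384 = -0.1917

-0.19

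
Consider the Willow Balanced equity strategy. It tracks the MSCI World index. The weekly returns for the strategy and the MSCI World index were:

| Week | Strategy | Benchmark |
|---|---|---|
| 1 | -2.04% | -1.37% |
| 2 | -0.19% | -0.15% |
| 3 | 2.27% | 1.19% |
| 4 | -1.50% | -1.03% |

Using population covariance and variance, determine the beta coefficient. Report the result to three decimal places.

1.679

r̄p = -0.3650%,  r̄m = -0.3400%
Cov = Σ(rp − r̄p)(rm − r̄m) / 4 = 1.6433
Var(rm) = Σ(rm − r̄m)² / 4 = 0.9785
β = Cov / Var = 1.6433 / 0.9785 = 1.6794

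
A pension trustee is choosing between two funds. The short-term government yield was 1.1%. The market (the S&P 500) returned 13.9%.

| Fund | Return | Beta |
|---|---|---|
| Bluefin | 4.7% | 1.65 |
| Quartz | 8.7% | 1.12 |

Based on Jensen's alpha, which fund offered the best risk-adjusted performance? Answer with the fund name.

Bluefin: α = 4.7% − [1.1% + 1.65 × (13.9% − 1.1%)] = -17.520
Quartz: α = 8.7% − [1.1% + 1.12 × (13.9% − 1.1%)] = -6.736
Highest: Quartz (-6.736).

Quartz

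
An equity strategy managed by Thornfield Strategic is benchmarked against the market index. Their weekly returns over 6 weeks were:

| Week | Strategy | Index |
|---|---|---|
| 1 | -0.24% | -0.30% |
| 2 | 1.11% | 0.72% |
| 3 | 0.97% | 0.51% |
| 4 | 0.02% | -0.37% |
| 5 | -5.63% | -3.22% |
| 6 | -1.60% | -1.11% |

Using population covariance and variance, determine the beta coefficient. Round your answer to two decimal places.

r̄p = -0.8950%,  r̄m = -0.6283%
Cov = Σ(rp − r̄p)(rm − r̄m) / 6 = 2.9815
Var(rm) = Σ(rm − r̄m)² / 6 = 1.7062
β = Cov / Var = 2.9815 / 1.7062 = 1.7475

1.75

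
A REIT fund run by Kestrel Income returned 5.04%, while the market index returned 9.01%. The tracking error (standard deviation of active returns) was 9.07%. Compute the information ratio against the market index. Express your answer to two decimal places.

IR = (Rp − Rb) / TE = (5.04% − 9.01%) / 9.07% = -3.97% / 9.07% = -0.4377

-0.44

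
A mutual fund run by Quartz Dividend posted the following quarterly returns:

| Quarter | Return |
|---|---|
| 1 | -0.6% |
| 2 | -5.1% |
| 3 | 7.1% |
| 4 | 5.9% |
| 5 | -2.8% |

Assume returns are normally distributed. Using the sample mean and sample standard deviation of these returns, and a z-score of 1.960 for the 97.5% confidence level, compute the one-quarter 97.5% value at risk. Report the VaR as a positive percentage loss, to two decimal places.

Mean return r̄ = 4.50 / 5 = 0.9000%
Sample std dev = √[115.3800 / 4] = 5.3708%
VaR = −(r̄ − z·σ) = −(0.9000 − 1.960 × 5.3708) = −(-9.6268) = 9.6268%

9.63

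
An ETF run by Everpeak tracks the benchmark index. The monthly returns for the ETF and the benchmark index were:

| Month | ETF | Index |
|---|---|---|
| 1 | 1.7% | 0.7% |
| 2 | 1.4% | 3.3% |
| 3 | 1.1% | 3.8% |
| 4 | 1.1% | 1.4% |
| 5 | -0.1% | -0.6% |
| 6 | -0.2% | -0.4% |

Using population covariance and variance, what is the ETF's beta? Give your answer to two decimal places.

r̄p = 0.8333%,  r̄m = 1.3667%
Cov = Σ(rp − r̄p)(rm − r̄m) / 6 = 0.8061
Var(rm) = Σ(rm − r̄m)² / 6 = 2.8489
β = Cov / Var = 0.8061 / 2.8489 = 0.2830

0.28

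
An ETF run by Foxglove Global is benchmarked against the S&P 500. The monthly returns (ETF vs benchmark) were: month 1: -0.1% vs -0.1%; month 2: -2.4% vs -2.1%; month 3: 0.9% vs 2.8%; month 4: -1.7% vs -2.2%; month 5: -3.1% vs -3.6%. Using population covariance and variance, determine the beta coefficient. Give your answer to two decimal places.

r̄p = -1.2800%,  r̄m = -1.0400%
Cov = Σ(rp − r̄p)(rm − r̄m) / 5 = 3.1628
Var(rm) = Σ(rm − r̄m)² / 5 = 4.9304
β = Cov / Var = 3.1628 / 4.9304 = 0.6415

0.64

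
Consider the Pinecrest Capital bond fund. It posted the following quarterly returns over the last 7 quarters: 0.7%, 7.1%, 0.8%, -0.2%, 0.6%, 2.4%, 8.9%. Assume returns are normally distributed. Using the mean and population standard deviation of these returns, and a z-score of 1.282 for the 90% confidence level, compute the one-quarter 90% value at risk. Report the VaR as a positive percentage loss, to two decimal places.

Mean return r̄ = 20.30 / 7 = 2.9000%
Population std dev = √[78.0400 / 7] = 3.3389%
VaR = −(r̄ − z·σ) = −(2.9000 − 1.282 × 3.3389) = −(-1.3805) = 1.3805%

1.38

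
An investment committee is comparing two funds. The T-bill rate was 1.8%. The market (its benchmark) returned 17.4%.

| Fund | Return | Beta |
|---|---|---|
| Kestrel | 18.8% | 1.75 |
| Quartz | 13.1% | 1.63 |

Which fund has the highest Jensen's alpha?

Kestrel: α = 18.8% − [1.8% + 1.75 × (17.4% − 1.8%)] = -10.300
Quartz: α = 13.1% − [1.8% + 1.63 × (17.4% − 1.8%)] = -14.128
Highest: Kestrel (-10.300).

Kestrel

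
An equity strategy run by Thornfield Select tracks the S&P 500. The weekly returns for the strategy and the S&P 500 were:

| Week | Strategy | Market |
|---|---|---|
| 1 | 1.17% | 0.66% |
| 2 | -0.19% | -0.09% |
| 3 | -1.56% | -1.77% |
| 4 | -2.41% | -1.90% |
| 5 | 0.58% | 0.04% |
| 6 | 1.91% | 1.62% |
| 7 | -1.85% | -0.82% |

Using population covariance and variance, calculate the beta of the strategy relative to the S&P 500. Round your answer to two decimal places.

1.23

r̄p = -0.3357%,  r̄m = -0.3229%
Cov = Σ(rp − r̄p)(rm − r̄m) / 7 = 1.7150
Var(rm) = Σ(rm − r̄m)² / 7 = 1.3936
β = Cov / Var = 1.7150 / 1.3936 = 1.2306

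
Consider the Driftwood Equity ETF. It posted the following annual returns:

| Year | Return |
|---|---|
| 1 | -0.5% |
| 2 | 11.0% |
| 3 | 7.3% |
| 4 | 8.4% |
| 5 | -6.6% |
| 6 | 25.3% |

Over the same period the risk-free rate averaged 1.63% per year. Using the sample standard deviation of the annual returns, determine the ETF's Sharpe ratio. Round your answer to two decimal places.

Mean return μ = 44.90 / 6 = 7.4833%
Σ(r − μ)² = (-0.5 − 7.4833)² + (11 − 7.4833)² + … = 592.7483
σ = √[592.7483 / 5] = 10.8881%
Sharpe = (μ − rf) / σ = (7.4833 − 1.63) / 10.8881 = 5.8533 / 10.8881 = 0.5376

0.54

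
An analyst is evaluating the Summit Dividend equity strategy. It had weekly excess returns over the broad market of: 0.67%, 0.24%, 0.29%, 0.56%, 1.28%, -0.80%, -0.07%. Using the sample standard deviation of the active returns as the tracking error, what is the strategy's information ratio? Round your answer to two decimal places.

0.48

r̄ = (0.67 + 0.24 + 0.29 + 0.56 + 1.28 − 0.8 − 0.07) / 7 = 0.3100%
Σ(r − r̄)² = 2.5148; sample σ = √(2.5148/6) = 0.6474%
IR = r̄ / tracking error = 0.3100 / 0.6474 = 0.4788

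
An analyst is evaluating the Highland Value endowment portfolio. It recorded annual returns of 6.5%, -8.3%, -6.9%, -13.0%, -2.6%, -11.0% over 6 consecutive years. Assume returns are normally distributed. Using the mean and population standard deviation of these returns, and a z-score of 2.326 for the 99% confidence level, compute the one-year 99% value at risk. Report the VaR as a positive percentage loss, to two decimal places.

20.83

Mean return r̄ = -35.30 / 6 = -5.8833%
Population σ = √[Σ(r − r̄)² / 6] = √[247.8283 / 6] = √41.3047 = 6.4269%
VaR = −(r̄ − z·σ) = −(-5.8833 − 2.326 × 6.4269) = −(-20.8323) = 20.8323%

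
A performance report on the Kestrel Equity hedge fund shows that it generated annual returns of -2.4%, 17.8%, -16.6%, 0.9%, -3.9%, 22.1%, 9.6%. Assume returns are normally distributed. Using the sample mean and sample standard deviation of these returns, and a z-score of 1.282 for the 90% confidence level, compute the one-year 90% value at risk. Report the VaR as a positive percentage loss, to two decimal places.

13.32

r̄ = (-2.4 + 17.8 − 16.6 + 0.9 − 3.9 + 22.1 + 9.6) / 7 = 27.50 / 7 = 3.9286%
Σ(r − r̄)² = (-2.4 − 3.9286)² + (17.8 − 3.9286)² + (-16.6 − 3.9286)² + … = 1086.7143
σ = √[1086.7143 / 6] = 13.4580%
VaR = −(r̄ − z·σ) = −(3.9286 − 1.282 × 13.4580) = −(-13.3246) = 13.3246%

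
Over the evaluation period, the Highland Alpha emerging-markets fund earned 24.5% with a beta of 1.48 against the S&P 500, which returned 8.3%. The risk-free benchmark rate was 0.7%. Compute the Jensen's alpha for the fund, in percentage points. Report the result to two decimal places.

CAPM expected return = Rf + β(Rm − Rf) = 0.7% + 1.48 × (8.3% − 0.7%) = 0.7 + 1.48 × 7.60 = 11.9480%
Jensen's α = Rp − E[R] = 24.5% − 11.9480% = 12.5520

12.55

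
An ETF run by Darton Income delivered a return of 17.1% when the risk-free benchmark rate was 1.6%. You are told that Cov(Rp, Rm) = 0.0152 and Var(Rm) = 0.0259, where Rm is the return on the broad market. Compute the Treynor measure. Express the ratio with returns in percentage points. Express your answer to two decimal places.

26.41

β = Cov / Var = 0.0152 / 0.0259 = 0.5869
Treynor = (Rp − Rf) / β = (17.1% − 1.6%) / 0.5869 = 15.50 / 0.5869 = 26.4100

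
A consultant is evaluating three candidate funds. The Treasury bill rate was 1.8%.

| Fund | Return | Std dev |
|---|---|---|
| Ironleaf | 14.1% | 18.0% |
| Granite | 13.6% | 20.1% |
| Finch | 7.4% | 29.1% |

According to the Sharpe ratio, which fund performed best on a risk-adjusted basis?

Ironleaf

Ironleaf: Sharpe ratio = (14.1% − 1.8%) / 18.0% = 0.683
Granite: Sharpe ratio = (13.6% − 1.8%) / 20.1% = 0.587
Finch: Sharpe ratio = (7.4% − 1.8%) / 29.1% = 0.192
Highest: Ironleaf (0.683).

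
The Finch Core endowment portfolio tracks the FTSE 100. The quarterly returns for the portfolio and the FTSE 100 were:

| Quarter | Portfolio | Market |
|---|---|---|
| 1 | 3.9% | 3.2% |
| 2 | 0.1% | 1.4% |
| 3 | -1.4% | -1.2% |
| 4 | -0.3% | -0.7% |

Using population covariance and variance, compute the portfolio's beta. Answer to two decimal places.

1.05

r̄p = 0.5750%,  r̄m = 0.6750%
Cov = Σ(rp − r̄p)(rm − r̄m) / 4 = 3.2394
Var(rm) = Σ(rm − r̄m)² / 4 = 3.0769
β = Cov / Var = 3.2394 / 3.0769 = 1.0528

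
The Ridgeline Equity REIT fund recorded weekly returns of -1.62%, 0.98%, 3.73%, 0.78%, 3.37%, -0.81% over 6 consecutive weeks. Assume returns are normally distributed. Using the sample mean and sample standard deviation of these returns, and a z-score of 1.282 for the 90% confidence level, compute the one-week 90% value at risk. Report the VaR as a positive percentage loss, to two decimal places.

Mean return r̄ = 6.430 / 6 = 1.0717%
Σ(r − r̄)² = (-1.62 − 1.0717)² + (0.98 − 1.0717)² + … = 23.2283
sample σ = √(23.2283 / 5) = √4.6457 = 2.1554%
VaR = −(r̄ − z·σ) = −(1.0717 − 1.282 × 2.1554) = −(-1.6915) = 1.6915%

1.69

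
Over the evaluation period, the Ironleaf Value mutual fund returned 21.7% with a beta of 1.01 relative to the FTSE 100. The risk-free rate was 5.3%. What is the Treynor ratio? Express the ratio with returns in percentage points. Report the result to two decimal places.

16.24

Treynor = (Rp − Rf) / β = (21.7% − 5.3%) / 1.01 = 16.40 / 1.01 = 16.2376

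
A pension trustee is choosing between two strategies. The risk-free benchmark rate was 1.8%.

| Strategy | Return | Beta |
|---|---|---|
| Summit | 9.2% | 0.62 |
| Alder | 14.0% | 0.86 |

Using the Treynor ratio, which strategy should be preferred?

Alder

Summit: Treynor = (9.2% − 1.8%) / 0.62 = 11.935
Alder: Treynor = (14.0% − 1.8%) / 0.86 = 14.186
Highest: Alder (14.186).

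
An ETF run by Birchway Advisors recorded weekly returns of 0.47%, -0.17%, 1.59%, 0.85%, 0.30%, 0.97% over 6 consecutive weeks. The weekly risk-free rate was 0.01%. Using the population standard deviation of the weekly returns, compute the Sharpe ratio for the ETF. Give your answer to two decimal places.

r̄ = (0.47 − 0.17 + 1.59 + 0.85 + 0.3 + 0.97) / 6 = 0.6683%
Σ(r − r̄)² = (0.47 − 0.6683)² + (-0.17 − 0.6683)² + (1.59 − 0.6683)² + … = 1.8513
σ = √[1.8513 / 6] = 0.5555%
Sharpe = (r̄ − rf) / σ = (0.6683 − 0.01) / 0.5555 = 0.6583 / 0.5555 = 1.1851

1.19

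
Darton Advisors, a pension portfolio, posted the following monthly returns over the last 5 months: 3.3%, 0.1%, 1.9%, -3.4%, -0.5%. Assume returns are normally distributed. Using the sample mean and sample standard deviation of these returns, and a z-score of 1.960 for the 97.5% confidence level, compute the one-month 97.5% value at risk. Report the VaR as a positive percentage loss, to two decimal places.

r̄ = (3.3 + 0.1 + 1.9 − 3.4 − 0.5) / 5 = 0.2800%
Σ(r − r̄)² = (3.3 − 0.2800)² + (0.1 − 0.2800)² + … = 25.9280
σ = √[25.9280 / 4] = 2.5460%
VaR = −(r̄ − z·σ) = −(0.2800 − 1.960 × 2.5460) = −(-4.7102) = 4.7102%

4.71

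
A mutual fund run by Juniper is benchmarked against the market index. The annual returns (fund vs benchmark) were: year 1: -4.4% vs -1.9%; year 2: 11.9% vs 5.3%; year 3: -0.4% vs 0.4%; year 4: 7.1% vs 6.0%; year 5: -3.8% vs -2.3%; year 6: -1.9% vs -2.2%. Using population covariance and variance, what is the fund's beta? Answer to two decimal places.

r̄p = 1.4167%,  r̄m = 0.8833%
Cov = Σ(rp − r̄p)(rm − r̄m) / 6 = 19.8803
Var(rm) = Σ(rm − r̄m)² / 6 = 12.2181
β = Cov / Var = 19.8803 / 12.2181 = 1.6271

1.63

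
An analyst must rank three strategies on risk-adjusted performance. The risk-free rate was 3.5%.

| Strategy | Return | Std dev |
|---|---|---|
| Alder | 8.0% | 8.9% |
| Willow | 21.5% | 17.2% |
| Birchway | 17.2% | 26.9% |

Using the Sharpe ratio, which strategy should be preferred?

Alder: Sharpe ratio = (8.0% − 3.5%) / 8.9% = 0.506
Willow: Sharpe ratio = (21.5% − 3.5%) / 17.2% = 1.047
Birchway: Sharpe ratio = (17.2% − 3.5%) / 26.9% = 0.509
Highest: Willow (1.047).

Willow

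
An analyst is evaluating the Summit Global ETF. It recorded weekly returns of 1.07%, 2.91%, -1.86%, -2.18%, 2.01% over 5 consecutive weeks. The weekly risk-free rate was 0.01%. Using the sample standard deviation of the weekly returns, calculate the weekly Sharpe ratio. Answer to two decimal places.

0.17

Mean return r̄ = 1.950 / 5 = 0.3900%
Σ(r − r̄)² = 21.1046; sample σ = √(21.1046/4) = 2.2970%
Sharpe = (r̄ − rf) / σ = (0.3900 − 0.01) / 2.2970 = 0.3800 / 2.2970 = 0.1654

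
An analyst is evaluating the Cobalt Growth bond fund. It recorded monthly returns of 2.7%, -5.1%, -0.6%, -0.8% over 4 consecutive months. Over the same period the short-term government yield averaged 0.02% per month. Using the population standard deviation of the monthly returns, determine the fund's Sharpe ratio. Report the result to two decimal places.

-0.35

μ = (2.7 − 5.1 − 0.6 − 0.8) / 4 = -3.80 / 4 = -0.9500%
Σ(r − μ)² = (2.7 − (-0.9500))² + (-5.1 − (-0.9500))² + … = 30.6900
population σ = √(30.6900 / 4) = √7.6725 = 2.7699%
Sharpe = (μ − rf) / σ = (-0.9500 − 0.02) / 2.7699 = -0.9700 / 2.7699 = -0.3502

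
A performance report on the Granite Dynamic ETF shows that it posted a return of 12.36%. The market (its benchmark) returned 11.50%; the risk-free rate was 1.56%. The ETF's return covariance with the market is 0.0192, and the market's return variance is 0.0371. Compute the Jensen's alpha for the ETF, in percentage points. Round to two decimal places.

5.66

β = Cov / Var = 0.0192 / 0.0371 = 0.5175
E[R] = Rf + β(Rm − Rf) = 1.56% + 0.5175 × (11.50% − 1.56%) = 6.7040%
α = Rp − E[R] = 12.36% − 6.7040% = 5.6560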